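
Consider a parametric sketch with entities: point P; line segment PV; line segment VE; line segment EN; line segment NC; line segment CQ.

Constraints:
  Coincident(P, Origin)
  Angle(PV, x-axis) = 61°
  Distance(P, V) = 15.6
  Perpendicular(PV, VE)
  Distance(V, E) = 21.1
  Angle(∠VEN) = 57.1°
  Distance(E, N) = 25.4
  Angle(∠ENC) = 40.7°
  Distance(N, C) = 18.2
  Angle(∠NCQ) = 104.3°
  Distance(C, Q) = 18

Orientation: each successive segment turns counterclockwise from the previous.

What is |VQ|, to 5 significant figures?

21.790

P is at the origin; PV runs at 61.0° with length 15.6, so V = (7.5630, 13.644). PV is perpendicular to VE, so VE runs at 151.00°; with |VE| = 21.1, E = (-10.891, 23.874). ∠VEN = 57.1° gives EN at -86.100° from the x-axis; with |EN| = 25.4, N = (-9.1639, -1.4676). ∠ENC = 40.7° gives NC at 53.200° from the x-axis; with |NC| = 18.2, C = (1.7384, 13.106). ∠NCQ = 104.3° gives CQ at 128.90° from the x-axis; with |CQ| = 18.0, Q = (-9.5650, 27.114). Then |VQ| = |Q − V| = 21.790.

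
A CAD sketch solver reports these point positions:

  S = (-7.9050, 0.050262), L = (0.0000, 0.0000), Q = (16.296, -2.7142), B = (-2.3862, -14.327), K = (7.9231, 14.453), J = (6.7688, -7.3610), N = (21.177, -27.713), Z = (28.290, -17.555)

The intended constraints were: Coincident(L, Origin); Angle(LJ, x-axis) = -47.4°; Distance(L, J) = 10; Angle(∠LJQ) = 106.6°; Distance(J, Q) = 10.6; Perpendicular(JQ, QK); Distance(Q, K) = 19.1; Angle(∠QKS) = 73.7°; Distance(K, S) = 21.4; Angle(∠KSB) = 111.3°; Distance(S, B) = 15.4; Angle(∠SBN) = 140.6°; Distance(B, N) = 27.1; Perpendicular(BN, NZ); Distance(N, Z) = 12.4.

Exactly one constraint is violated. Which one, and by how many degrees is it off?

Perpendicular(BN, NZ) — off by 5.40°.

L = (0.00, 0.00) ✓; LJ at -47.40° ✓; |LJ| = 10.00 ✓; ∠LJQ = 106.6° ✓; |JQ| = 10.60 ✓; ∠(JQ, QK) = 90.00° ✓; |QK| = 19.10 ✓; ∠QKS = 73.70° ✓; |KS| = 21.40 ✓; ∠KSB = 111.3° ✓; |SB| = 15.40 ✓; ∠SBN = 140.6° ✓; |BN| = 27.10 ✓; ∠(BN, NZ) = 84.60° ✗; |NZ| = 12.40 ✓.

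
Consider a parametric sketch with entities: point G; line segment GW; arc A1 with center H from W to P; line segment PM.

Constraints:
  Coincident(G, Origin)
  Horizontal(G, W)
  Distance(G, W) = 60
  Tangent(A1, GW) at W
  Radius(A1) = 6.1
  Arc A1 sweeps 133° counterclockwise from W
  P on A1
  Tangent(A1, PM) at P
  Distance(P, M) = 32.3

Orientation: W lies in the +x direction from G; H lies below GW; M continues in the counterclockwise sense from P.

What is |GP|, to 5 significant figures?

56.479

G is at the origin; GW is horizontal with |GW| = 60.0 and W on the +x side, so W = (60.000, 0.0000). A1 meets GW tangentially, so HW is at right angles to GW, so H = W + (0, -6.1) = (60.000, -6.1000). On A1, W sits at bearing 90° from H; a 133° counterclockwise sweep puts P at bearing 223°, so P = H + 6.1·(cos 223°, sin 223°) = (55.539, -10.260). Then |GP| = |P − G| = 56.479.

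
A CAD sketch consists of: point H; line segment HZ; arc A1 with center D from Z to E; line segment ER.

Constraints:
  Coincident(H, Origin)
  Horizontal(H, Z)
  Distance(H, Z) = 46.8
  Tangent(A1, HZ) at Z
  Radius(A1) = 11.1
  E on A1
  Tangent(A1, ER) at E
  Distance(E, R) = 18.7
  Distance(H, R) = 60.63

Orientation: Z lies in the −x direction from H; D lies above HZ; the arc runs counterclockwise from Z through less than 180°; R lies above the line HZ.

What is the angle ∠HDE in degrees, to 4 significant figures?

55.86°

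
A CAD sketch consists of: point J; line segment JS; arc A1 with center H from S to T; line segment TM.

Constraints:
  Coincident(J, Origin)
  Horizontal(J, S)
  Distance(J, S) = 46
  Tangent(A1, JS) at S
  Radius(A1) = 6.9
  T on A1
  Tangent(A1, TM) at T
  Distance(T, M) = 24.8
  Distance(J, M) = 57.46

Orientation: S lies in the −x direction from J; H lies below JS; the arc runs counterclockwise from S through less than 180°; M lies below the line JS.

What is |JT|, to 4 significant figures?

53.40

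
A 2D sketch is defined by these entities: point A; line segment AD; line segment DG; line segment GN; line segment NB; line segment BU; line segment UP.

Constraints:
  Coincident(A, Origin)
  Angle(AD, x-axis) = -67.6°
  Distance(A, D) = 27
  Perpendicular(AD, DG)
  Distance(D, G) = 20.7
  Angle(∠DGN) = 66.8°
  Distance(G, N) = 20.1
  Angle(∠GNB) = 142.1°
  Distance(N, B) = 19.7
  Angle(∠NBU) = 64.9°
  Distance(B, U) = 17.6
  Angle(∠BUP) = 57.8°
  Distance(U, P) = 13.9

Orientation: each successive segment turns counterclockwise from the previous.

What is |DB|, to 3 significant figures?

28.3

A is at the origin; AD runs at -67.6° with length 27.0, so D = (10.3, -25.0). AD is perpendicular to DG, so DG runs at 22.4°; with |DG| = 20.7, G = (29.4, -17.1). ∠DGN = 66.8° gives GN at 136° from the x-axis; with |GN| = 20.1, N = (15.1, -3.01). ∠GNB = 142.1° gives NB at 174° from the x-axis; with |NB| = 19.7, B = (-4.51, -0.781). Then |DB| = |B − D| = 28.3.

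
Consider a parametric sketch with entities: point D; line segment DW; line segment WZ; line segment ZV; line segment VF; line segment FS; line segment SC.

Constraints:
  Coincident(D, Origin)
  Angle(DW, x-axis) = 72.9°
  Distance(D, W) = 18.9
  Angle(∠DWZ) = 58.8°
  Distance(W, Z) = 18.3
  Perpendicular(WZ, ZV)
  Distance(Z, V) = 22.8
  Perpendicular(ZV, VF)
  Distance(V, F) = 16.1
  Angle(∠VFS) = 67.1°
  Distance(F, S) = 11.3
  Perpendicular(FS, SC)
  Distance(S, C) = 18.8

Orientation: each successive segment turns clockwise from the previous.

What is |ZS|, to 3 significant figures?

17.0

The perpendicularity gives VF at right angles to ZV, so VF runs at 132°; with |VF| = 16.1, F = (-10.0, 1.25). ∠VFS = 67.1° gives FS at 18.8° from the x-axis; with |FS| = 11.3, S = (0.695, 4.90). Then |ZS| = |S − Z| = 17.0.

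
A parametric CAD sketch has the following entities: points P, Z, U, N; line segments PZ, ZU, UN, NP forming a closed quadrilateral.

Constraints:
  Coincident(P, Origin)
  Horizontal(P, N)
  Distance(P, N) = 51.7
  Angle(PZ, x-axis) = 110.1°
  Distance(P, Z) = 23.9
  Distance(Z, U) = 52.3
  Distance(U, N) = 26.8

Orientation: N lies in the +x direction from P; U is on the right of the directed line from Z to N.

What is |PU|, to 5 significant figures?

32.346

Checks: |ZU| = 52.30 ✓; |UN| = 26.80 ✓.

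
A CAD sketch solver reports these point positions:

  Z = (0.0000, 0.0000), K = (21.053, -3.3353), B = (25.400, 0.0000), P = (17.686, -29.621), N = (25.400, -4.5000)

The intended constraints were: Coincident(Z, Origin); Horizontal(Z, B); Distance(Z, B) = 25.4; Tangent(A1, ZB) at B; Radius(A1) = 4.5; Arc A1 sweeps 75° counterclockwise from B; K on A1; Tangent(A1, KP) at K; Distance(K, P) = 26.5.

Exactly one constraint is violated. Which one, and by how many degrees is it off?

Tangent(A1, KP) at K — off by 7.70°.

Z = (0.00, 0.00) ✓; Z.y = 0.00, B.y = 0.00 ✓; |ZB| = 25.40 ✓; ∠(NB, BZ) = 90.00° ✓; |NB| = 4.500 ✓; bearing(N→K) − bearing(N→B) = 75.00° ✓; |NK| = 4.500 ✓; ∠(NK, KP) = 82.30° ✗; |KP| = 26.50 ✓.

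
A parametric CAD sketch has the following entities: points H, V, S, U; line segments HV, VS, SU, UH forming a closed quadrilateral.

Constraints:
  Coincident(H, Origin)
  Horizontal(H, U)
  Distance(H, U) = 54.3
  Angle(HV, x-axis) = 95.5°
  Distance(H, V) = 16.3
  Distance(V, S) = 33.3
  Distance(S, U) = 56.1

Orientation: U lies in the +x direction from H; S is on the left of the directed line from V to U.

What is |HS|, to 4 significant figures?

46.70

H is at the origin; HU is horizontal with |HU| = 54.3 and U in +x, so U = (54.3, 0). HV runs at 95.5° with |HV| = 16.3, so V = (-1.562, 16.22). S is determined by |VS| = 33.3 and |SU| = 56.1 together: it lies at the intersection of circle(V, 33.3) and circle(U, 56.1). With |VU| = 58.17, the foot of the radical line on VU is 11.57 from V and the perpendicular offset is √(33.3² − 11.57²) = 31.23. Taking the left-of-VU solution: S = (18.25, 42.99).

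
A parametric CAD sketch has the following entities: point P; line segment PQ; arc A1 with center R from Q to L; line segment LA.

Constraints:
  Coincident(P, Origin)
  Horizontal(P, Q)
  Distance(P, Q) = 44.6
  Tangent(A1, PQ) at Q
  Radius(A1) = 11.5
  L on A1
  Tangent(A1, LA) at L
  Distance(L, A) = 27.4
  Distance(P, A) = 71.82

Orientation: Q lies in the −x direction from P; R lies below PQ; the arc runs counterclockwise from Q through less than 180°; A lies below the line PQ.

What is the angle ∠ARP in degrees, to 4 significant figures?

141.9°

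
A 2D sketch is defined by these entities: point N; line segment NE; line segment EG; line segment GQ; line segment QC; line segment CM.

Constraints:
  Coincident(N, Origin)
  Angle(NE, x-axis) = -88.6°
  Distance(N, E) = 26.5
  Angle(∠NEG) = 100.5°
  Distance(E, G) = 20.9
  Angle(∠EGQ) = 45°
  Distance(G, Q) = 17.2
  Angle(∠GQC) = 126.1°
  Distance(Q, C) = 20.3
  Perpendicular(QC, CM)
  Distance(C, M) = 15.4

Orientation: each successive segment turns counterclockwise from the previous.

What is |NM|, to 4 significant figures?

32.51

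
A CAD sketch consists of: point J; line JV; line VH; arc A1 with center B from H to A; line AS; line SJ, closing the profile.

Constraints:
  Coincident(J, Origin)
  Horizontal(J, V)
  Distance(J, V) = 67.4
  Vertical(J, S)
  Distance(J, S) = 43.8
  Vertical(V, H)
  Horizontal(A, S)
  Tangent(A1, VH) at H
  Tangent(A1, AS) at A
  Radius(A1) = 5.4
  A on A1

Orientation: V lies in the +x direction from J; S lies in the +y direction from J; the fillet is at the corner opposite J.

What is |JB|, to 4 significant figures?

72.93

J is at the origin; J and V share the same y with |JV| = 67.4 and V on the +x side, so V = (67.40, 0.000). JS is vertical with |JS| = 43.8 and S on the +y side, so S = (0.000, 43.80). The virtual corner opposite J is at (67.40, 43.80). The tangent condition forces BH to be normal to VH and tangency of A1 to AS means the radius BA is perpendicular to AS, with radius 5.4, so the center B sits 5.4 in from both sides at B = (62.00, 38.40). Then |JB| = |B − J| = 72.93.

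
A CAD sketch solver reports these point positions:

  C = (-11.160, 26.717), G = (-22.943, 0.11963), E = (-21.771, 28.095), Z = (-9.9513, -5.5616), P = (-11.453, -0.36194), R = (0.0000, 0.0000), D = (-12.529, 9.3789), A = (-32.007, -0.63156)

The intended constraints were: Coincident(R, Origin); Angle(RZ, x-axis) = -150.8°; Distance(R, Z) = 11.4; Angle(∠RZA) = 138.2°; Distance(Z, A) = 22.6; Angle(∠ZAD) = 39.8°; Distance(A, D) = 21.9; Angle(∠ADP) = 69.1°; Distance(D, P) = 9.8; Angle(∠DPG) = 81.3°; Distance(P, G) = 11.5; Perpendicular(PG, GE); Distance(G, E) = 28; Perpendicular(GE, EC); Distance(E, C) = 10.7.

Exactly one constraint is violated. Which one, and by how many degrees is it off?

Perpendicular(GE, EC) — off by 5.00°.

R = (0.00, 0.00) ✓; RZ at -150.8° ✓; |RZ| = 11.40 ✓; ∠RZA = 138.2° ✓; |ZA| = 22.60 ✓; ∠ZAD = 39.80° ✓; |AD| = 21.90 ✓; ∠ADP = 69.10° ✓; |DP| = 9.800 ✓; ∠DPG = 81.30° ✓; |PG| = 11.50 ✓; ∠(PG, GE) = 90.00° ✓; |GE| = 28.00 ✓; ∠(GE, EC) = 95.00° ✗; |EC| = 10.70 ✓.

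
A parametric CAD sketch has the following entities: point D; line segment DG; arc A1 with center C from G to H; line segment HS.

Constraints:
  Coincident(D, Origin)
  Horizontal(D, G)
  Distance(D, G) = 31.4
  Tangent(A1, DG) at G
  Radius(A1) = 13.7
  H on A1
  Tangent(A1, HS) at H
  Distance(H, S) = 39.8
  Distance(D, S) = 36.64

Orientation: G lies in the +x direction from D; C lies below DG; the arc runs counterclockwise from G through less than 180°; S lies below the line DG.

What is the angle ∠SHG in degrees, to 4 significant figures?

154.2°

Checks: D.y = 0.00, G.y = 0.00 ✓; |CH| = 13.70 ✓; ∠(CH, HS) = 90.00° ✓; |HS| = 39.80 ✓; |DS| = 36.64 ✓.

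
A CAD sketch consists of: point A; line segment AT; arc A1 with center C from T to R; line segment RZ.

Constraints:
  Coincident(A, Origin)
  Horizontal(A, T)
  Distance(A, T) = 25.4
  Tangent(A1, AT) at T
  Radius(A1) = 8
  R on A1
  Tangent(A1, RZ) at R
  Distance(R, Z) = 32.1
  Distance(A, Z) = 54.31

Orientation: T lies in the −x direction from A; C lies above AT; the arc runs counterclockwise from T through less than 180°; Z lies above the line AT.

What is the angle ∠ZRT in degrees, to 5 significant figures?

116.46°

A is at the origin; AT is horizontal with |AT| = 25.4 and T on the −x side, so T = (-25.400, 0.0000). The tangent condition forces CT to be normal to AT, so C = T + (0, 8) = (-25.400, 8.0000). Since CR ⟂ RZ (tangency), |CZ| = √(8.0² + 32.1²) = 33.082 regardless of where R sits on A1. So Z lies on both circle(A, 54.31) and circle(C, 33.082); the above-AT intersection is Z = (-38.374, 38.431). R is the foot of the tangent from Z: R = (-19.018, 12.824).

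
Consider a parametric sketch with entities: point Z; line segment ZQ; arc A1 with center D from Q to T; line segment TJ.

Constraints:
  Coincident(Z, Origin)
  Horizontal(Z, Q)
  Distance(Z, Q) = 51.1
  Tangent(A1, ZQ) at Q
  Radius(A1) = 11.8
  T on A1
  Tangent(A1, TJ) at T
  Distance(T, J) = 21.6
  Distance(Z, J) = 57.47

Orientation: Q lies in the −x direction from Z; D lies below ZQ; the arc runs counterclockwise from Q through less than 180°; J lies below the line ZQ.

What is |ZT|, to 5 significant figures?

62.955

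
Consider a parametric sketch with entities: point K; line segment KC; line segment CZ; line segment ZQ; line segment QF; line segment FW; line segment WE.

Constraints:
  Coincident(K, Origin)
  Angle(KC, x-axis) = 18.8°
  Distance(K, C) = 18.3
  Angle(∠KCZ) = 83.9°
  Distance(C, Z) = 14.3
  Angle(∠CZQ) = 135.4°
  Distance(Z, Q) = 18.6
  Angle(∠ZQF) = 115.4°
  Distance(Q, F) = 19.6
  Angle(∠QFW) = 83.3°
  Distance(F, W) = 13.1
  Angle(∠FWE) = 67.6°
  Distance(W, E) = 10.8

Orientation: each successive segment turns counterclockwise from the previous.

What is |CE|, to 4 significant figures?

25.50

K is at the origin; KC runs at 18.8° with length 18.3, so C = (17.32, 5.897). ∠KCZ = 83.9° gives CZ at 114.9° from the x-axis; with |CZ| = 14.3, Z = (11.30, 18.87). ∠CZQ = 135.4° gives ZQ at 159.5° from the x-axis; with |ZQ| = 18.6, Q = (-6.119, 25.38). ∠ZQF = 115.4° gives QF at -135.9° from the x-axis; with |QF| = 19.6, F = (-20.19, 11.74). ∠QFW = 83.3° gives FW at -39.20° from the x-axis; with |FW| = 13.1, W = (-10.04, 3.463). ∠FWE = 67.6° gives WE at 73.20° from the x-axis; with |WE| = 10.8, E = (-6.921, 13.80). Then |CE| = |E − C| = 25.50.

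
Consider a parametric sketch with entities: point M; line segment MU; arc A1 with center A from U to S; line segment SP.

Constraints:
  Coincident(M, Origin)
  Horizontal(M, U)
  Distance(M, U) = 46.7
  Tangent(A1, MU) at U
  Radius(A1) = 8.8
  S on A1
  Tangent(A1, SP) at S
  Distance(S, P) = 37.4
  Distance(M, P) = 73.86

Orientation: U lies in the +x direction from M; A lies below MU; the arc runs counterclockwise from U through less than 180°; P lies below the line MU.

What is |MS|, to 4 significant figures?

41.33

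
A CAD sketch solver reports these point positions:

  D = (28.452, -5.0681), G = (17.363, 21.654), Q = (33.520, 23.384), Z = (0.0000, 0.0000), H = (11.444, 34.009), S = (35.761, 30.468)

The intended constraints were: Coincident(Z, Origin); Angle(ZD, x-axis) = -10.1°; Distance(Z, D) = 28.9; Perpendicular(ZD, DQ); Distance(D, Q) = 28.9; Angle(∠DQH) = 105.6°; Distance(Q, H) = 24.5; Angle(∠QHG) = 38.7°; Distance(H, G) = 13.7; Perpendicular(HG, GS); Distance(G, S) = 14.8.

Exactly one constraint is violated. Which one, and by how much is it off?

Distance(G, S) = 14.8 — off by 5.60.

Z = (0.00, 0.00) ✓; ZD at -10.10° ✓; |ZD| = 28.90 ✓; ∠(ZD, DQ) = 90.00° ✓; |DQ| = 28.90 ✓; ∠DQH = 105.6° ✓; |QH| = 24.50 ✓; ∠QHG = 38.70° ✓; |HG| = 13.70 ✓; ∠(HG, GS) = 90.00° ✓; |GS| = 20.40 ✗.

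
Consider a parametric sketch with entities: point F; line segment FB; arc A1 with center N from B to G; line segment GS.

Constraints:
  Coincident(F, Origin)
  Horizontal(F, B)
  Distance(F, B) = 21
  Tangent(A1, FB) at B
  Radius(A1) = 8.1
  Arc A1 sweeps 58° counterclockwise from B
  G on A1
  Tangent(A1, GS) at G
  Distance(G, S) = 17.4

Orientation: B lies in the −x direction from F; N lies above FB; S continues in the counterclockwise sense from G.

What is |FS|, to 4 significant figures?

19.20

F is at the origin; FB is horizontal with |FB| = 21.0 and B on the −x side, so B = (-21.00, 0.000). Since A1 is tangent to FB there, NB ⟂ FB, so N = B + (0, 8.1) = (-21.00, 8.100). On A1, B sits at bearing -90° from N; a 58° counterclockwise sweep puts G at bearing -32°, so G = N + 8.1·(cos -32°, sin -32°) = (-14.13, 3.808). Tangency of A1 to GS means the radius NG is perpendicular to GS, so GS runs along (−sin -32°, cos -32°); with |GS| = 17.4, S = (-4.910, 18.56). Then |FS| = |S − F| = 19.20.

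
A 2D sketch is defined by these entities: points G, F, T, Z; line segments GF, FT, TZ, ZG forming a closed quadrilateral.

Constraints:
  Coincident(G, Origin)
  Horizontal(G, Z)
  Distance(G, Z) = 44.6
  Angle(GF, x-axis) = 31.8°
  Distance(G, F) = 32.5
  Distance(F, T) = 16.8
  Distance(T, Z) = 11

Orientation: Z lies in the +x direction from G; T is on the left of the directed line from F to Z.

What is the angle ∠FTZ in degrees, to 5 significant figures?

118.85°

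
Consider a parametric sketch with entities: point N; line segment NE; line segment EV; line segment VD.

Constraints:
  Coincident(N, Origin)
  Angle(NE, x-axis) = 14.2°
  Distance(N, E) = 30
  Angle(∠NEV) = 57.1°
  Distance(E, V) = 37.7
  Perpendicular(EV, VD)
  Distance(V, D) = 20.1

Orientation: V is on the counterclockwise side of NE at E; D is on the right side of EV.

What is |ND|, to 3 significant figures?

50.1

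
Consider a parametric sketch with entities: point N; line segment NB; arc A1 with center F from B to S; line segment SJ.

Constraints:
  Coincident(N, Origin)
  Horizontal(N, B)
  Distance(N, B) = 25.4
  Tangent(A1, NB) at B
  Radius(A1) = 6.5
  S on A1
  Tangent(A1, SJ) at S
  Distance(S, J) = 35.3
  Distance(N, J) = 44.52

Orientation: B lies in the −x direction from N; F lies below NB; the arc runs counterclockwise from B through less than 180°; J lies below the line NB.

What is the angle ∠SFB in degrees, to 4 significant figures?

114.6°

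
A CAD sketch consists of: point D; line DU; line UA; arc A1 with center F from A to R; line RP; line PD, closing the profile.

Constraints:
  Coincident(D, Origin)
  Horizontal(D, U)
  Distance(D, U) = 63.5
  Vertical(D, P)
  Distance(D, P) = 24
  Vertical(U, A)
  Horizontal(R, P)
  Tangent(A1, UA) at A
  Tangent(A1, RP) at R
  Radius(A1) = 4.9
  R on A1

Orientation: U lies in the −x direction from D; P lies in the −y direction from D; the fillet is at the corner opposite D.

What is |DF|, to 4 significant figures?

61.63

D is at the origin; D and U share the same y with |DU| = 63.5 and U on the −x side, so U = (-63.50, 0.000). DP is vertical with |DP| = 24.0 and P on the −y side, so P = (0.000, -24.00). The virtual corner opposite D is at (-63.50, -24.00). A1 meets UA tangentially, so FA is at right angles to UA and A1 meets RP tangentially, so FR is at right angles to RP, with radius 4.9, so the center F sits 4.9 in from both sides at F = (-58.60, -19.10). Then |DF| = |F − D| = 61.63.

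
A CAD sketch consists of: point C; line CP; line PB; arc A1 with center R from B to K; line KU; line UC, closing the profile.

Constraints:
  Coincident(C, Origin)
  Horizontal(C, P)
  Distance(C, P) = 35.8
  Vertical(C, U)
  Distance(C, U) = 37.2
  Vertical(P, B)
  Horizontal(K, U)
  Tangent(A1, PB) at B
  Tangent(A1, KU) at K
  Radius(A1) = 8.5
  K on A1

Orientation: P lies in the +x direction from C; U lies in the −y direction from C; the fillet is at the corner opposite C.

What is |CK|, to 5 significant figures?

46.142

C is at the origin; CP is horizontal with |CP| = 35.8 and P on the +x side, so P = (35.800, 0.0000). C and U share the same x with |CU| = 37.2 and U on the −y side, so U = (0.0000, -37.200). The virtual corner opposite C is at (35.800, -37.200). The tangent condition forces RB to be normal to PB and A1 meets KU tangentially, so RK is at right angles to KU, with radius 8.5, so the center R sits 8.5 in from both sides at R = (27.300, -28.700). That places the tangent points at B = (35.800, -28.700) on PB and K = (27.300, -37.200) on KU. Then |CK| = |K − C| = 46.142.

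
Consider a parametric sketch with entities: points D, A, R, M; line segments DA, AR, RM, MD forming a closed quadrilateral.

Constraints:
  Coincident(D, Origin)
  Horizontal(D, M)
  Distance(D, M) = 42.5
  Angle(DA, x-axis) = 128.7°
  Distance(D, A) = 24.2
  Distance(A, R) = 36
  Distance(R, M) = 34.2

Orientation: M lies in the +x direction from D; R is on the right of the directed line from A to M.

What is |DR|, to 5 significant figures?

11.958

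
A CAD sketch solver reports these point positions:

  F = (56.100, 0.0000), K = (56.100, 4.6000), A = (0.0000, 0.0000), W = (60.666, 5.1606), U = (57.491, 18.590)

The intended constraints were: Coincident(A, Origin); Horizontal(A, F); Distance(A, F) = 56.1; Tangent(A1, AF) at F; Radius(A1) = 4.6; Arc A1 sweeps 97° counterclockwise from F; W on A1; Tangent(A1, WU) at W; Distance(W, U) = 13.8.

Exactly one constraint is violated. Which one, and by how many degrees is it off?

Tangent(A1, WU) at W — off by 6.30°.

A = (0.00, 0.00) ✓; A.y = 0.00, F.y = 0.00 ✓; |AF| = 56.10 ✓; ∠(KF, FA) = 90.00° ✓; |KF| = 4.600 ✓; bearing(K→W) − bearing(K→F) = 97.00° ✓; |KW| = 4.600 ✓; ∠(KW, WU) = 83.70° ✗; |WU| = 13.80 ✓.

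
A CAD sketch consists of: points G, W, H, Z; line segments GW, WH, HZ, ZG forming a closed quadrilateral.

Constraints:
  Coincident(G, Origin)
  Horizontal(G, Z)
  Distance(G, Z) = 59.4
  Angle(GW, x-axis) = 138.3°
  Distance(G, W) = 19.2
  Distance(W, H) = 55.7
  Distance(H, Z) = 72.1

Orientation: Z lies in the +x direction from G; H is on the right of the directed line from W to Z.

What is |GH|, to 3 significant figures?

41.0

Checks: G.y = 0.00, Z.y = 0.00 ✓; |WH| = 55.70 ✓; |HZ| = 72.10 ✓.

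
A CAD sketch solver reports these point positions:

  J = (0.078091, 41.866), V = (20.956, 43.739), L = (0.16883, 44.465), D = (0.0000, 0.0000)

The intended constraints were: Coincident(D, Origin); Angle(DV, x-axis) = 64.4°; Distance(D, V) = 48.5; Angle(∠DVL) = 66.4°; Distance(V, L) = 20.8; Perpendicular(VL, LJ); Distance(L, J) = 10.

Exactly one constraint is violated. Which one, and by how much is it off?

Distance(L, J) = 10 — off by 7.40.

D = (0.00, 0.00) ✓; DV at 64.40° ✓; |DV| = 48.50 ✓; ∠DVL = 66.40° ✓; |VL| = 20.80 ✓; ∠(VL, LJ) = 90.00° ✓; |LJ| = 2.601 ✗.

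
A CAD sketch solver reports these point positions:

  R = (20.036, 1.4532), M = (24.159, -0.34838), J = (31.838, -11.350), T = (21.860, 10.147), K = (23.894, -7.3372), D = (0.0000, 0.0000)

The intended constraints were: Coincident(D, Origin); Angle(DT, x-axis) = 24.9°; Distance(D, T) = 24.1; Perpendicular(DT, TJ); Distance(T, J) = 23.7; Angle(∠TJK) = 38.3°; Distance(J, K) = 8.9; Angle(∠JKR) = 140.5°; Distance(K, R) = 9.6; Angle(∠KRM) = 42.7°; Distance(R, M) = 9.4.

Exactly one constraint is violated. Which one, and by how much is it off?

Distance(R, M) = 9.4 — off by 4.90.

D = (0.00, 0.00) ✓; DT at 24.90° ✓; |DT| = 24.10 ✓; ∠(DT, TJ) = 90.00° ✓; |TJ| = 23.70 ✓; ∠TJK = 38.30° ✓; |JK| = 8.900 ✓; ∠JKR = 140.5° ✓; |KR| = 9.600 ✓; ∠KRM = 42.70° ✓; |RM| = 4.499 ✗.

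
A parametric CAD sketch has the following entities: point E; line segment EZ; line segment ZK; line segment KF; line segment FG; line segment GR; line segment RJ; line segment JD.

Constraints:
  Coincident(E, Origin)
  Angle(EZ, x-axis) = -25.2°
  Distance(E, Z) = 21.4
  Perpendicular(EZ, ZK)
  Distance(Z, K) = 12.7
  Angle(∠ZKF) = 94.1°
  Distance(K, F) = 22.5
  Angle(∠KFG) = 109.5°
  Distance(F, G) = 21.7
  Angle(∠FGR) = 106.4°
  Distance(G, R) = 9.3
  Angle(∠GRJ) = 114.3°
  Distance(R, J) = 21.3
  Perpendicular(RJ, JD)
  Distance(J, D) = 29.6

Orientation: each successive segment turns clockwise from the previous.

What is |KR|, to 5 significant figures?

34.125

E is at the origin; EZ runs at -25.2° with length 21.4, so Z = (19.363, -9.1117). EZ is perpendicular to ZK, so ZK runs at -115.20°; with |ZK| = 12.7, K = (13.956, -20.603). ∠ZKF = 94.1° gives KF at 158.90° from the x-axis; with |KF| = 22.5, F = (-7.0356, -12.503). ∠KFG = 109.5° gives FG at 88.400° from the x-axis; with |FG| = 21.7, G = (-6.4297, 9.1885). ∠FGR = 106.4° gives GR at 14.800° from the x-axis; with |GR| = 9.3, R = (2.5618, 11.564). Then |KR| = |R − K| = 34.125.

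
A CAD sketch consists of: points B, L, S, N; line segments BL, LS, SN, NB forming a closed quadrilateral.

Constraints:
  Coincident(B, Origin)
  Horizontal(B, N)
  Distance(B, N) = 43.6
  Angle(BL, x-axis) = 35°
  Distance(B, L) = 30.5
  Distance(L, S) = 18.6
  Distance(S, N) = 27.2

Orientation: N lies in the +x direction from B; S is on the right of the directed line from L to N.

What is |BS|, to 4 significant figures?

16.45

B is at the origin; BN is horizontal with |BN| = 43.6 and N in +x, so N = (43.6, 0). BL runs at 35.0° with |BL| = 30.5, so L = (24.98, 17.49). S is determined by |LS| = 18.6 and |SN| = 27.2 together: it lies at the intersection of circle(L, 18.6) and circle(N, 27.2). With |LN| = 25.55, the foot of the radical line on LN is 5.064 from L and the perpendicular offset is √(18.6² − 5.064²) = 17.90. Taking the right-of-LN solution: S = (16.42, 0.9841).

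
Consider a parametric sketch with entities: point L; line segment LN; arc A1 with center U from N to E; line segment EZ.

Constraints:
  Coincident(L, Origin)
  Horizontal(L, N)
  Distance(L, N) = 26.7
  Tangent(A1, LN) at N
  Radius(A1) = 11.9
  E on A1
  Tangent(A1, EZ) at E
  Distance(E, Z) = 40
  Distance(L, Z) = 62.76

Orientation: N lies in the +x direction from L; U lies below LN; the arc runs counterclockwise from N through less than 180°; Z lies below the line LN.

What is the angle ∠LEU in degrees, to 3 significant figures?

107°

L is at the origin; L and N share the same y with |LN| = 26.7 and N on the +x side, so N = (26.7, 0.00). The tangent condition forces UN to be normal to LN, so U = N + (0, -11.9) = (26.7, -11.9). Since UE ⟂ EZ (tangency), |UZ| = √(11.9² + 40.0²) = 41.7 regardless of where E sits on A1. So Z lies on both circle(L, 62.76) and circle(U, 41.7); the below-LN intersection is Z = (33.5, -53.1). E is the foot of the tangent from Z: E = (16.0, -17.1).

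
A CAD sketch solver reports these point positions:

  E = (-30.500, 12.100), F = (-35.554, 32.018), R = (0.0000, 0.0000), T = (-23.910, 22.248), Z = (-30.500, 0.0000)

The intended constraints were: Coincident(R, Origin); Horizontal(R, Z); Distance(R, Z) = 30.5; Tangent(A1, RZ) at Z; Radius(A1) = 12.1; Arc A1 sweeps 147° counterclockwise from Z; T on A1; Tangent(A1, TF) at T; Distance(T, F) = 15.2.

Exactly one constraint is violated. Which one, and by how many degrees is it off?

Tangent(A1, TF) at T — off by 7.00°.

R = (0.00, 0.00) ✓; R.y = 0.00, Z.y = 0.00 ✓; |RZ| = 30.50 ✓; ∠(EZ, ZR) = 90.00° ✓; |EZ| = 12.10 ✓; bearing(E→T) − bearing(E→Z) = 147.0° ✓; |ET| = 12.10 ✓; ∠(ET, TF) = 97.00° ✗; |TF| = 15.20 ✓.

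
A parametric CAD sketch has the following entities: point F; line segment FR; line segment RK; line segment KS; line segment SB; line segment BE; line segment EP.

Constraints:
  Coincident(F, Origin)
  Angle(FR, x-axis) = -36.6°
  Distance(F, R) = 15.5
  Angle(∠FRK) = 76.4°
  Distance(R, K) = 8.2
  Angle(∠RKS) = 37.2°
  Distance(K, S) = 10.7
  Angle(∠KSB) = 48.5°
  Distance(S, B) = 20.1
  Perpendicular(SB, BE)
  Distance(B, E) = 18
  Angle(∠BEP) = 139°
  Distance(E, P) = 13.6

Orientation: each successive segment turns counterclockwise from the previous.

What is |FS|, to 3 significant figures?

9.47

F is at the origin; FR runs at -36.6° with length 15.5, so R = (12.4, -9.24). ∠FRK = 76.4° gives RK at 67.0° from the x-axis; with |RK| = 8.2, K = (15.6, -1.69). ∠RKS = 37.2° gives KS at -150° from the x-axis; with |KS| = 10.7, S = (6.36, -7.01). Then |FS| = |S − F| = 9.47.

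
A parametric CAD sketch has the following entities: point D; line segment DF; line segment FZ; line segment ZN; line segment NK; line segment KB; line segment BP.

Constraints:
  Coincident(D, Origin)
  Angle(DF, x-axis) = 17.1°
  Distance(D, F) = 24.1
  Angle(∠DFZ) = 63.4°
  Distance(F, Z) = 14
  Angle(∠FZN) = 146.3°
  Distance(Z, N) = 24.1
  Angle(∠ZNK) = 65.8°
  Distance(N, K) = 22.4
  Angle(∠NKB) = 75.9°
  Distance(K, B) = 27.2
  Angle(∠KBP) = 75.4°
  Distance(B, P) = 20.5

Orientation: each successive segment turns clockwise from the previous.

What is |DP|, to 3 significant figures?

28.5

D is at the origin; DF runs at 17.1° with length 24.1, so F = (23.0, 7.09). ∠DFZ = 63.4° gives FZ at -99.5° from the x-axis; with |FZ| = 14.0, Z = (20.7, -6.72). ∠FZN = 146.3° gives ZN at -133° from the x-axis; with |ZN| = 24.1, N = (4.23, -24.3). ∠ZNK = 65.8° gives NK at 113° from the x-axis; with |NK| = 22.4, K = (-4.38, -3.61). ∠NKB = 75.9° gives KB at 8.50° from the x-axis; with |KB| = 27.2, B = (22.5, 0.411). ∠KBP = 75.4° gives BP at -96.1° from the x-axis; with |BP| = 20.5, P = (20.3, -20.0). Then |DP| = |P − D| = 28.5.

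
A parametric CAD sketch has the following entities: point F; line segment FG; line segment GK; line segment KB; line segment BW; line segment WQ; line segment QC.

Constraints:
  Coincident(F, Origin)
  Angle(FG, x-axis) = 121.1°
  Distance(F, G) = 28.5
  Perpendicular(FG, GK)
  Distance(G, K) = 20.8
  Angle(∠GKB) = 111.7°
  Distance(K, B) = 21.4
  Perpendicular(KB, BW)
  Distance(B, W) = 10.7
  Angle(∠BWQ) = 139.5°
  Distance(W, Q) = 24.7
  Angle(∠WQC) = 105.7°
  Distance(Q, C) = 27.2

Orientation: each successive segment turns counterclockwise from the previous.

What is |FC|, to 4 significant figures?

39.90

F is at the origin; FG runs at 121.1° with length 28.5, so G = (-14.72, 24.40). FG ⟂ GK, so GK runs at -148.9°; with |GK| = 20.8, K = (-32.53, 13.66). ∠GKB = 111.7° gives KB at -80.60° from the x-axis; with |KB| = 21.4, B = (-29.04, -7.453). KB is perpendicular to BW, so BW runs at 9.400°; with |BW| = 10.7, W = (-18.48, -5.705). ∠BWQ = 139.5° gives WQ at 49.90° from the x-axis; with |WQ| = 24.7, Q = (-2.570, 13.19). ∠WQC = 105.7° gives QC at 124.2° from the x-axis; with |QC| = 27.2, C = (-17.86, 35.68). Then |FC| = |C − F| = 39.90.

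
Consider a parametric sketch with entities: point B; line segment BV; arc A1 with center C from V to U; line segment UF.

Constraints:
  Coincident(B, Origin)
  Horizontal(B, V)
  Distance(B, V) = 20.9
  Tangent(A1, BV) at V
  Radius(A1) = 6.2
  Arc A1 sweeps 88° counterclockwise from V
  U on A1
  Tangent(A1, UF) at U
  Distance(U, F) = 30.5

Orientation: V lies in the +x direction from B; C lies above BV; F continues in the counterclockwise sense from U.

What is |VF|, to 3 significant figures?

37.2

On A1, V sits at bearing -90° from C; an 88° counterclockwise sweep puts U at bearing -2°, so U = C + 6.2·(cos -2°, sin -2°) = (27.1, 5.98). A1 meets UF tangentially, so CU is at right angles to UF, so UF runs along (−sin -2°, cos -2°); with |UF| = 30.5, F = (28.2, 36.5). Then |VF| = |F − V| = 37.2.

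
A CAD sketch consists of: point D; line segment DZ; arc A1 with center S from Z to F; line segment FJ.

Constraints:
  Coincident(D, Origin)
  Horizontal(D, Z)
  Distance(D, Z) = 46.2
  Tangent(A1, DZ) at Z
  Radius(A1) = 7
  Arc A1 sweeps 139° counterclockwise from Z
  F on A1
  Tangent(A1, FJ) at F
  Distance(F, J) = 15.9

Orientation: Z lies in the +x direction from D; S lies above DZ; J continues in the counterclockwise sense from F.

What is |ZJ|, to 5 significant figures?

23.892

D is at the origin; DZ is horizontal with |DZ| = 46.2 and Z on the +x side, so Z = (46.200, 0.0000). Tangency of A1 to DZ means the radius SZ is perpendicular to DZ, so S = Z + (0, 7) = (46.200, 7.0000). On A1, Z sits at bearing -90° from S; a 139° counterclockwise sweep puts F at bearing 49°, so F = S + 7.0·(cos 49°, sin 49°) = (50.792, 12.283). The tangent condition forces SF to be normal to FJ, so FJ runs along (−sin 49°, cos 49°); with |FJ| = 15.9, J = (38.793, 22.714). Then |ZJ| = |J − Z| = 23.892.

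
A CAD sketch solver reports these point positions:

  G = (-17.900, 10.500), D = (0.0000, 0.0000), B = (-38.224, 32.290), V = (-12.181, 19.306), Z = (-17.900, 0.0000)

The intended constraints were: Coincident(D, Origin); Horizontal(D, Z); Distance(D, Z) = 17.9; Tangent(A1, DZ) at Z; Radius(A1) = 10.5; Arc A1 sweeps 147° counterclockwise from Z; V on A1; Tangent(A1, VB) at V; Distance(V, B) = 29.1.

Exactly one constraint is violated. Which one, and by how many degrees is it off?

Tangent(A1, VB) at V — off by 6.50°.

D = (0.00, 0.00) ✓; D.y = 0.00, Z.y = 0.00 ✓; |DZ| = 17.90 ✓; ∠(GZ, ZD) = 90.00° ✓; |GZ| = 10.50 ✓; bearing(G→V) − bearing(G→Z) = 147.0° ✓; |GV| = 10.50 ✓; ∠(GV, VB) = 83.50° ✗; |VB| = 29.10 ✓.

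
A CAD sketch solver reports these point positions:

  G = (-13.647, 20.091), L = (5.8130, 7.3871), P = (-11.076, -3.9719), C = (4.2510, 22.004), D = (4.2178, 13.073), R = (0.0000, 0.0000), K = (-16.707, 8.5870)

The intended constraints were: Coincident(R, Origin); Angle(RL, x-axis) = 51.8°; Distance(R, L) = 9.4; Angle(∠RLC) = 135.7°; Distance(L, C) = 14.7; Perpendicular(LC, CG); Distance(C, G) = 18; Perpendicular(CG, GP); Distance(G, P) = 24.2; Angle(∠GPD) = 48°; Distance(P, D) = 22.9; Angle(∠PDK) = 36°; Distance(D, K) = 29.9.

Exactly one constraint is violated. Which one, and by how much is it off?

Distance(D, K) = 29.9 — off by 8.50.

R = (0.00, 0.00) ✓; RL at 51.80° ✓; |RL| = 9.400 ✓; ∠RLC = 135.7° ✓; |LC| = 14.70 ✓; ∠(LC, CG) = 90.00° ✓; |CG| = 18.00 ✓; ∠(CG, GP) = 90.00° ✓; |GP| = 24.20 ✓; ∠GPD = 48.00° ✓; |PD| = 22.90 ✓; ∠PDK = 36.00° ✓; |DK| = 21.40 ✗.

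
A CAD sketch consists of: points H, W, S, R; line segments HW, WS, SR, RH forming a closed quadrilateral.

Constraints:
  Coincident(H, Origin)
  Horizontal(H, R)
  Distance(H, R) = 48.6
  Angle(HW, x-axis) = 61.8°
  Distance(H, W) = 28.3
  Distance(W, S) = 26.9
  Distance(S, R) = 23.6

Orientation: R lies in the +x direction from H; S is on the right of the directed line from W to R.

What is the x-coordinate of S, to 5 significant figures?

25.010

Checks: |WS| = 26.90 ✓; |SR| = 23.60 ✓.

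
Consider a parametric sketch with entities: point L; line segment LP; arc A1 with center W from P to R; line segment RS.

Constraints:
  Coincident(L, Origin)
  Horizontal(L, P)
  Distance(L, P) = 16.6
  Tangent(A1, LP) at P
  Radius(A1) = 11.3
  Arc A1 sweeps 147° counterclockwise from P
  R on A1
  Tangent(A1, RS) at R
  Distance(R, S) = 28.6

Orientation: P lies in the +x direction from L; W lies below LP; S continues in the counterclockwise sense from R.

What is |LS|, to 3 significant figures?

50.1

L is at the origin; L and P share the same y with |LP| = 16.6 and P on the +x side, so P = (16.6, 0.00). Tangency of A1 to LP means the radius WP is perpendicular to LP, so W = P + (0, -11.3) = (16.6, -11.3). On A1, P sits at bearing 90° from W; a 147° counterclockwise sweep puts R at bearing 237°, so R = W + 11.3·(cos 237°, sin 237°) = (10.4, -20.8). The tangent condition forces WR to be normal to RS, so RS runs along (−sin 237°, cos 237°); with |RS| = 28.6, S = (34.4, -36.4). Then |LS| = |S − L| = 50.1.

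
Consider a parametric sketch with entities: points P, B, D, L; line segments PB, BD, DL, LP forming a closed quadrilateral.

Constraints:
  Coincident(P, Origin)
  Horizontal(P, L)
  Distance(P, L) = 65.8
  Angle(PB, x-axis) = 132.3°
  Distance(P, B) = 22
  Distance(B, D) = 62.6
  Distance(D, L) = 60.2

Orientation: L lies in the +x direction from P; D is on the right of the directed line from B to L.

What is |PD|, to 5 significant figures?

41.158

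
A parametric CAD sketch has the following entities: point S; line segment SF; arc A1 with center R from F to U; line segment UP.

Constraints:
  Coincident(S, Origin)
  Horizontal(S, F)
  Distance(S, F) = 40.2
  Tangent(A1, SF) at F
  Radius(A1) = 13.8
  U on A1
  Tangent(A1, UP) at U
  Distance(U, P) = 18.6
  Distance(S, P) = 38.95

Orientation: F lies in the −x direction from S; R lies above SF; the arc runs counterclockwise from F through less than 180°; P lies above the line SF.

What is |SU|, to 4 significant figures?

29.13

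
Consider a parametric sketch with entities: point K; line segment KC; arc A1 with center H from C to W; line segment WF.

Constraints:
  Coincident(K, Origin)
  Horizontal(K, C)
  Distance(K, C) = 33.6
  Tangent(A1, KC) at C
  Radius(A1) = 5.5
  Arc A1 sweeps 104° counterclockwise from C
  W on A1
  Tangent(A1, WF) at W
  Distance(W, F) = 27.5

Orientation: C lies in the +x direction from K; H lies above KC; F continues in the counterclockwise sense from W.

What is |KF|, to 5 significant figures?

46.534

K is at the origin; K and C share the same y with |KC| = 33.6 and C on the +x side, so C = (33.600, 0.0000). Tangency of A1 to KC means the radius HC is perpendicular to KC, so H = C + (0, 5.5) = (33.600, 5.5000). On A1, C sits at bearing -90° from H; a 104° counterclockwise sweep puts W at bearing 14°, so W = H + 5.5·(cos 14°, sin 14°) = (38.937, 6.8306). A1 meets WF tangentially, so HW is at right angles to WF, so WF runs along (−sin 14°, cos 14°); with |WF| = 27.5, F = (32.284, 33.514). Then |KF| = |F − K| = 46.534.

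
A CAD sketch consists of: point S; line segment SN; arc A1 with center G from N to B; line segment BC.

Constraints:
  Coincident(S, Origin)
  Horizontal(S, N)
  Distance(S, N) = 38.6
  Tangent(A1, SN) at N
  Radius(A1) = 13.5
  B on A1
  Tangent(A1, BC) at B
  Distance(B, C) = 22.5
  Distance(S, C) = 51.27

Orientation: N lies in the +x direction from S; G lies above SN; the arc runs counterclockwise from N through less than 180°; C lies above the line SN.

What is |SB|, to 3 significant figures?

53.5

Checks: S = (0.00, 0.00) ✓; |GB| = 13.50 ✓; ∠(GB, BC) = 90.00° ✓; |BC| = 22.50 ✓; |SC| = 51.27 ✓.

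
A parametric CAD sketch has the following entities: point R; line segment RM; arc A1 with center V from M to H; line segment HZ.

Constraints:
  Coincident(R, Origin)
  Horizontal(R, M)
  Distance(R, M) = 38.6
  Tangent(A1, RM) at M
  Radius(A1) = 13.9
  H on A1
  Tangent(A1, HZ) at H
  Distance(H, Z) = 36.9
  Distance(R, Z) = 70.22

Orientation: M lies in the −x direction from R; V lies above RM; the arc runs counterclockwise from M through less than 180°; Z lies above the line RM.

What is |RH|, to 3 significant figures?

34.3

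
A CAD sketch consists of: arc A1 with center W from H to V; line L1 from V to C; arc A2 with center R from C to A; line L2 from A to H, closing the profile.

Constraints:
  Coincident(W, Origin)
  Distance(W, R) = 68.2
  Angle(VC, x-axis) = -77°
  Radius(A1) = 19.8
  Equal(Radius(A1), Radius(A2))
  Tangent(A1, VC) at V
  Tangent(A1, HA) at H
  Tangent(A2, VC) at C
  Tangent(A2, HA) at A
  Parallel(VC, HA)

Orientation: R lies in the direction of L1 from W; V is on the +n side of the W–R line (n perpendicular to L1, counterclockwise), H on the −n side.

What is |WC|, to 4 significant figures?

71.02

The slot axis is L1's direction at -77.0°, so u = (cos -77.0°, sin -77.0°) = (0.2250, -0.9744) and n = (−sin -77.0°, cos -77.0°) = (0.9744, 0.2250). W is at the origin and R lies 68.2 along u from W, so R = 68.2·u = (15.34, -66.45). Tangency of A1 to both parallel lines with radius 19.8 puts V and H at W ± 19.8·n: V = (19.29, 4.454), H = (-19.29, -4.454). Equal radii place C and A the same way about R: C = R + 19.8·n = (34.63, -62.00), A = R − 19.8·n = (-3.951, -70.91). Then |WC| = |C − W| = 71.02.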